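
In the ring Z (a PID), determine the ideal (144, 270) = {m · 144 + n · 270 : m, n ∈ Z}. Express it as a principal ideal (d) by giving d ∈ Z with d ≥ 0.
In the PID Z, (a, b) is generated by gcd(a, b). Compute gcd(270, 144) with the extended Euclidean algorithm, tracking rows (r, s, t) with s·270 + t·144 = r:
  row A: (270, 1, 0)   [1·270 + 0·144 = 270]
  row B: (144, 0, 1)   [0·270 + 1·144 = 144]
  270 = 1·144 + 126   → row C = row A − 1·row B = (126, 1, −1)   [check: 1·270 − 1·144 = 126]
  144 = 1·126 + 18   → row D = row B − 1·row C = (18, −1, 2)   [check: −1·270 + 2·144 = 18]
  126 = 7·18 + 0   → remainder 0, stop. gcd = 18 (last nonzero row D).
So gcd(144, 270) = 18, with Bézout identity −1·270 + 2·144 = 18. Containment (⊇): the Bézout identity exhibits 18 as an element of (144, 270), giving (18) ⊆ (144, 270). Containment (⊆): since 18 | 144 and 18 | 270 (144 = 18·8, 270 = 18·15), every Z-linear combination of 144 and 270 is divisible by 18, so (144, 270) ⊆ (18). Therefore (144, 270) = (18), d = 18.

Final answer: (144, 270) = (18); d = 18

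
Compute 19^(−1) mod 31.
19^(−1) ≡ 18 (mod 31)

Apply the extended Euclidean algorithm to (31, 19), tracking rows (r, s, t) with s·31 + t·19 = r. Each division r_prev = q·r_cur + r_new produces the new row as (previous row) − q·(current row):
  row A: (31, 1, 0)   [1·31 + 0·19 = 31]
  row B: (19, 0, 1)   [0·31 + 1·19 = 19]
  31 = 1·19 + 12   → row C = row A − 1·row B = (12, 1, −1)   [check: 1·31 − 1·19 = 12]
  19 = 1·12 + 7   → row D = row B − 1·row C = (7, −1, 2)   [check: −1·31 + 2·19 = 7]
  12 = 1·7 + 5   → row E = row C − 1·row D = (5, 2, −3)   [check: 2·31 − 3·19 = 5]
  7 = 1·5 + 2   → row F = row D − 1·row E = (2, −3, 5)   [check: −3·31 + 5·19 = 2]
  5 = 2·2 + 1   → row G = row E − 2·row F = (1, 8, −13)   [check: 8·31 − 13·19 = 1]
  2 = 2·1 + 0   → remainder 0, stop. gcd = 1 (last nonzero row G).
The gcd is 1, so 19 is invertible mod 31. The last nonzero row gives 8·31 − 13·19 = 1, so t = −13. So 19^(−1) ≡ −13 ≡ 18 (mod 31). Verify: 19 · 18 = 342 ≡ 1 (mod 31). ✓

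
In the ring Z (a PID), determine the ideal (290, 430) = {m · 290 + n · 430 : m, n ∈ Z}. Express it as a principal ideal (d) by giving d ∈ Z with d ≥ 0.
In the PID Z, (a, b) is generated by gcd(a, b). Compute gcd(430, 290) with the extended Euclidean algorithm, tracking rows (r, s, t) with s·430 + t·290 = r:
  row A: (430, 1, 0)   [1·430 + 0·290 = 430]
  row B: (290, 0, 1)   [0·430 + 1·290 = 290]
  430 = 1·290 + 140   → row C = row A − 1·row B = (140, 1, −1)   [check: 1·430 − 1·290 = 140]
  290 = 2·140 + 10   → row D = row B − 2·row C = (10, −2, 3)   [check: −2·430 + 3·290 = 10]
  140 = 14·10 + 0   → remainder 0, stop. gcd = 10 (last nonzero row D).
So gcd(290, 430) = 10, with Bézout identity −2·430 + 3·290 = 10. Containment (⊇): the Bézout identity exhibits 10 as an element of (290, 430), giving (10) ⊆ (290, 430). Containment (⊆): since 10 | 290 and 10 | 430 (290 = 10·29, 430 = 10·43), every Z-linear combination of 290 and 430 is divisible by 10, so (290, 430) ⊆ (10). Therefore (290, 430) = (10), d = 10.

Final answer: (290, 430) = (10); d = 10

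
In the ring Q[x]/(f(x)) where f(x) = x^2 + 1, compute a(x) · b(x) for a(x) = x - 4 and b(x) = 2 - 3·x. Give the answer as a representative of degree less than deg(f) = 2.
a · b ≡ 14·x - 5 (mod f(x))

First multiply in Q[x] without reducing: a · b = -3·x^2 + 14·x - 8. Now divide by f(x) = x^2 + 1, eliminating the leading term at each step:
  leading term -3·x^2: subtract (-3)·f(x) = -3·x^2 - 3, leaving 14·x - 5
The degree is now < 2, so this is the remainder. Hence a · b ≡ 14·x - 5 in Q[x]/(f).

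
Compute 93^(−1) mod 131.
Apply the extended Euclidean algorithm to (131, 93), tracking rows (r, s, t) with s·131 + t·93 = r. Each division r_prev = q·r_cur + r_new produces the new row as (previous row) − q·(current row):
  row A: (131, 1, 0)   [1·131 + 0·93 = 131]
  row B: (93, 0, 1)   [0·131 + 1·93 = 93]
  131 = 1·93 + 38   → row C = row A − 1·row B = (38, 1, −1)   [check: 1·131 − 1·93 = 38]
  93 = 2·38 + 17   → row D = row B − 2·row C = (17, −2, 3)   [check: −2·131 + 3·93 = 17]
  38 = 2·17 + 4   → row E = row C − 2·row D = (4, 5, −7)   [check: 5·131 − 7·93 = 4]
  17 = 4·4 + 1   → row F = row D − 4·row E = (1, −22, 31)   [check: −22·131 + 31·93 = 1]
  4 = 4·1 + 0   → remainder 0, stop. gcd = 1 (last nonzero row F).
The gcd is 1, so 93 is invertible mod 131. The last nonzero row gives −22·131 + 31·93 = 1, so t = 31. So 93^(−1) ≡ 31 (mod 131). Verify: 93 · 31 = 2883 ≡ 1 (mod 131). ✓

Final answer: 93^(−1) ≡ 31 (mod 131)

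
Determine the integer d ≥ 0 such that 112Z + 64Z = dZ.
In the PID Z, (a, b) is generated by gcd(a, b). Compute gcd(112, 64) with the extended Euclidean algorithm, tracking rows (r, s, t) with s·112 + t·64 = r:
  row A: (112, 1, 0)   [1·112 + 0·64 = 112]
  row B: (64, 0, 1)   [0·112 + 1·64 = 64]
  112 = 1·64 + 48   → row C = row A − 1·row B = (48, 1, −1)   [check: 1·112 − 1·64 = 48]
  64 = 1·48 + 16   → row D = row B − 1·row C = (16, −1, 2)   [check: −1·112 + 2·64 = 16]
  48 = 3·16 + 0   → remainder 0, stop. gcd = 16 (last nonzero row D).
So gcd(112, 64) = 16, with Bézout identity −1·112 + 2·64 = 16. Containment (⊇): the Bézout identity exhibits 16 as an element of (112, 64), giving (16) ⊆ (112, 64). Containment (⊆): since 16 | 112 and 16 | 64 (112 = 16·7, 64 = 16·4), every Z-linear combination of 112 and 64 is divisible by 16, so (112, 64) ⊆ (16). Therefore (112, 64) = (16), d = 16.

Final answer: (112, 64) = (16); d = 16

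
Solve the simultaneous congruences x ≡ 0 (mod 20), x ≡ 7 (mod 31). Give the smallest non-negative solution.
x ≡ 100 (mod 620); the representative in [0, 620) is 100

The moduli 20, 31 are pairwise coprime, so by the CRT there is a unique solution mod 20·31 = 620.
Solve by successive substitution. Start with x ≡ 0 (mod 20).
  Combine with x ≡ 7 (mod 31): write x = 20·t and require 20·t ≡ 7 (mod 31). Since 20^(−1) ≡ 14 (mod 31), t ≡ 14·7 ≡ 5 (mod 31). So x ≡ 20·5 = 100 (mod 620).
Unique solution in [0, 620): x = 100.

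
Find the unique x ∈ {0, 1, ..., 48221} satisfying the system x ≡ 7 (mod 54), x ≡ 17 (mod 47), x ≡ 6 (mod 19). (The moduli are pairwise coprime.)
The moduli 54, 47, 19 are pairwise coprime, so by the CRT there is a unique solution mod 54·47·19 = 48222.
Solve by successive substitution. Start with x ≡ 7 (mod 54).
  Combine with x ≡ 17 (mod 47): write x = 7 + 54·t and require 7 + 54·t ≡ 17 (mod 47), i.e. 54·t ≡ 17 − 7 ≡ 10 (mod 47). Since 54^(−1) ≡ 27 (mod 47) (54 ≡ 7 (mod 47)), t ≡ 27·10 ≡ 35 (mod 47). So x ≡ 7 + 54·35 = 1897 (mod 2538).
  Combine with x ≡ 6 (mod 19): write x = 1897 + 2538·t and require 1897 + 2538·t ≡ 6 (mod 19), i.e. 2538·t ≡ 6 − 1897 ≡ 9 (mod 19). Since 2538^(−1) ≡ 7 (mod 19) (2538 ≡ 11 (mod 19)), t ≡ 7·9 ≡ 6 (mod 19). So x ≡ 1897 + 2538·6 = 17125 (mod 48222).
Unique solution in [0, 48222): x = 17125.

Final answer: x ≡ 17125 (mod 48222); the representative in [0, 48222) is 17125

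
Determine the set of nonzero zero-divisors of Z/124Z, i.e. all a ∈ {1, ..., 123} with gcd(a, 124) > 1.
nonzero zero-divisors of Z/124Z = {2, 4, 6, 8, 10, 12, 14, 16, 18, 20, 22, 24, 26, 28, 30, 31, 32, 34, 36, 38, 40, 42, 44, 46, 48, 50, 52, 54, 56, 58, 60, 62, 64, 66, 68, 70, 72, 74, 76, 78, 80, 82, 84, 86, 88, 90, 92, 93, 94, 96, 98, 100, 102, 104, 106, 108, 110, 112, 114, 116, 118, 120, 122}

An element a ∈ Z/124Z (with a ≠ 0) is a zero-divisor iff gcd(a, 124) > 1 (because a is a unit precisely when gcd(a, n) = 1, and in Z/nZ every nonzero, non-unit element is a zero-divisor). Scan a = 1, ..., 123 and keep those with gcd(a, 124) > 1:
  gcd(2, 124) = 2, gcd(4, 124) = 4, gcd(6, 124) = 2, gcd(8, 124) = 4, gcd(10, 124) = 2, gcd(12, 124) = 4, gcd(14, 124) = 2, gcd(16, 124) = 4, gcd(18, 124) = 2, gcd(20, 124) = 4, gcd(22, 124) = 2, gcd(24, 124) = 4, gcd(26, 124) = 2, gcd(28, 124) = 4, gcd(30, 124) = 2, gcd(31, 124) = 31, gcd(32, 124) = 4, gcd(34, 124) = 2, gcd(36, 124) = 4, gcd(38, 124) = 2, gcd(40, 124) = 4, gcd(42, 124) = 2, gcd(44, 124) = 4, gcd(46, 124) = 2, gcd(48, 124) = 4, gcd(50, 124) = 2, gcd(52, 124) = 4, gcd(54, 124) = 2, gcd(56, 124) = 4, gcd(58, 124) = 2, gcd(60, 124) = 4, gcd(62, 124) = 62, gcd(64, 124) = 4, gcd(66, 124) = 2, gcd(68, 124) = 4, gcd(70, 124) = 2, gcd(72, 124) = 4, gcd(74, 124) = 2, gcd(76, 124) = 4, gcd(78, 124) = 2, gcd(80, 124) = 4, gcd(82, 124) = 2, gcd(84, 124) = 4, gcd(86, 124) = 2, gcd(88, 124) = 4, gcd(90, 124) = 2, gcd(92, 124) = 4, gcd(93, 124) = 31, gcd(94, 124) = 2, gcd(96, 124) = 4, gcd(98, 124) = 2, gcd(100, 124) = 4, gcd(102, 124) = 2, gcd(104, 124) = 4, gcd(106, 124) = 2, gcd(108, 124) = 4, gcd(110, 124) = 2, gcd(112, 124) = 4, gcd(114, 124) = 2, gcd(116, 124) = 4, gcd(118, 124) = 2, gcd(120, 124) = 4, gcd(122, 124) = 2.
All other a ∈ {1, ..., 123} have gcd(a, 124) = 1 and are units. So the nonzero zero-divisors are exactly the 63 values of a appearing in this scan.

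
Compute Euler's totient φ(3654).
φ is multiplicative, with φ(p^e) = p^e − p^(e−1). Factorise 3654 = 2 · 3^2 · 7 · 29. Then
  φ(3654) = (2 − 1) · (3^2 − 3^1) · (7 − 1) · (29 − 1) = 1 · 6 · 6 · 28 = 1008.

Final answer: φ(3654) = 1008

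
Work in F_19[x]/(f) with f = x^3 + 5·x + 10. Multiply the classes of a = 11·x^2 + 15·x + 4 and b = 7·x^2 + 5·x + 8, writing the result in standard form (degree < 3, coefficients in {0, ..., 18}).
Multiply as integer polynomials: a · b = 77·x^4 + 160·x^3 + 191·x^2 + 140·x + 32. Reducing coefficients mod 19: a · b ≡ x^4 + 8·x^3 + x^2 + 7·x + 13. Now divide by f(x) = x^3 + 5·x + 10 in F_19[x], eliminating the leading term at each step:
  leading term x^4: subtract (x)·f(x) = x^4 + 5·x^2 + 10·x, leaving 8·x^3 + 15·x^2 + 16·x + 13 (coefficients mod 19)
  leading term 8·x^3: subtract (8)·f(x) = 8·x^3 + 2·x + 4, leaving 15·x^2 + 14·x + 9 (coefficients mod 19)
The degree is now < 3, so this is the remainder. Hence a · b ≡ 15·x^2 + 14·x + 9 in F_19[x]/(f).

Final answer: a · b ≡ 15·x^2 + 14·x + 9 (mod f(x))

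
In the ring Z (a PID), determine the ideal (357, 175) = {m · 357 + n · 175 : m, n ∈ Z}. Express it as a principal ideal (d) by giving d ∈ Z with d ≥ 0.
In the PID Z, (a, b) is generated by gcd(a, b). Compute gcd(357, 175) with the extended Euclidean algorithm, tracking rows (r, s, t) with s·357 + t·175 = r:
  row A: (357, 1, 0)   [1·357 + 0·175 = 357]
  row B: (175, 0, 1)   [0·357 + 1·175 = 175]
  357 = 2·175 + 7   → row C = row A − 2·row B = (7, 1, −2)   [check: 1·357 − 2·175 = 7]
  175 = 25·7 + 0   → remainder 0, stop. gcd = 7 (last nonzero row C).
So gcd(357, 175) = 7, with Bézout identity 1·357 − 2·175 = 7. Containment (⊇): the Bézout identity exhibits 7 as an element of (357, 175), giving (7) ⊆ (357, 175). Containment (⊆): since 7 | 357 and 7 | 175 (357 = 7·51, 175 = 7·25), every Z-linear combination of 357 and 175 is divisible by 7, so (357, 175) ⊆ (7). Therefore (357, 175) = (7), d = 7.

Final answer: (357, 175) = (7); d = 7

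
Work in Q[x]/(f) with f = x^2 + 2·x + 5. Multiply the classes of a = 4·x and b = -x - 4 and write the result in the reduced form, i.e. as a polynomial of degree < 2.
First multiply in Q[x] without reducing: a · b = -4·x^2 - 16·x. Now divide by f(x) = x^2 + 2·x + 5, eliminating the leading term at each step:
  leading term -4·x^2: subtract (-4)·f(x) = -4·x^2 - 8·x - 20, leaving 20 - 8·x
The degree is now < 2, so this is the remainder. Hence a · b ≡ 20 - 8·x in Q[x]/(f).

Final answer: a · b ≡ 20 - 8·x (mod f(x))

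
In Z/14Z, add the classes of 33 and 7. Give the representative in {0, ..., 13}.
12

Reduce the summands first: 33 ≡ 5 (mod 14), so 33 + 7 ≡ 5 + 7 (mod 14). 5 + 7 = 12; 12 = 0·14 + 12, so (33 + 7) mod 14 = 12.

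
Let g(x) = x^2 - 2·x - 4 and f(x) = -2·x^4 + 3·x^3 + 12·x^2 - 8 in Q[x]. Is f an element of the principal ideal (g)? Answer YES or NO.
YES

In Q[x] the ideal (g) consists of all multiples of g, so f ∈ (g) iff g | f, i.e. iff the remainder of f on division by g is 0. Divide f by g (g is monic, so eliminate the leading term of the running remainder at each step):
  leading term -2·x^4: subtract (-2·x^2)·g(x) = -2·x^4 + 4·x^3 + 8·x^2, leaving -x^3 + 4·x^2 - 8
  leading term -x^3: subtract (-x)·g(x) = -x^3 + 2·x^2 + 4·x, leaving 2·x^2 - 4·x - 8
  leading term 2·x^2: subtract (2)·g(x) = 2·x^2 - 4·x - 8, leaving 0
The remainder is 0, so f(x) = g(x) · h(x) with h(x) = -2·x^2 - x + 2. Hence g | f, i.e. f ∈ (g).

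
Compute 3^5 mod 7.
5

Use repeated squaring. Binary(5) = 101. Walk through the bits of the exponent 5 left-to-right: at each bit after the leading one, square the running value, then multiply by 3 if the bit is 1 (always reducing mod 7):
  bit 1 = 1 (leading): start with 3.
  bit 2 = 0: square 3^2 = 9 ≡ 2 (mod 7).
  bit 3 = 1: square 2^2 = 4; bit is 1, so multiply 4·3 = 12 ≡ 5 (mod 7).
Final value: 3^5 ≡ 5 (mod 7).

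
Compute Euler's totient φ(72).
φ(72) = 24

φ is multiplicative, with φ(p^e) = p^e − p^(e−1). Factorise 72 = 2^3 · 3^2. Then
  φ(72) = (2^3 − 2^2) · (3^2 − 3^1) = 4 · 6 = 24.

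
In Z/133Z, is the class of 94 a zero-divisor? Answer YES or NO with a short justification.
NO

gcd(94, 133) = 1, so 94 is a unit in Z/133Z (it has a multiplicative inverse). A unit cannot be a zero-divisor: if 94·b ≡ 0 then multiplying both sides by 94^(−1) gives b ≡ 0. So 94 is not a zero-divisor.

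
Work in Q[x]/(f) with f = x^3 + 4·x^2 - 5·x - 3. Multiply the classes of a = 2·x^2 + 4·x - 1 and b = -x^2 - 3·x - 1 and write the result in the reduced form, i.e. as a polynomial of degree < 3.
First multiply in Q[x] without reducing: a · b = -2·x^4 - 10·x^3 - 13·x^2 - x + 1. Now divide by f(x) = x^3 + 4·x^2 - 5·x - 3, eliminating the leading term at each step:
  leading term -2·x^4: subtract (-2·x)·f(x) = -2·x^4 - 8·x^3 + 10·x^2 + 6·x, leaving -2·x^3 - 23·x^2 - 7·x + 1
  leading term -2·x^3: subtract (-2)·f(x) = -2·x^3 - 8·x^2 + 10·x + 6, leaving -15·x^2 - 17·x - 5
The degree is now < 3, so this is the remainder. Hence a · b ≡ -15·x^2 - 17·x - 5 in Q[x]/(f).

Final answer: a · b ≡ -15·x^2 - 17·x - 5 (mod f(x))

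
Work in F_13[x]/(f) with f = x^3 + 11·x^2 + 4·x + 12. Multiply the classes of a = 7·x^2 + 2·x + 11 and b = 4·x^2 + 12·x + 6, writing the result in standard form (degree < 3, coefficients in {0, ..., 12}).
Multiply as integer polynomials: a · b = 28·x^4 + 92·x^3 + 110·x^2 + 144·x + 66. Reducing coefficients mod 13: a · b ≡ 2·x^4 + x^3 + 6·x^2 + x + 1. Now divide by f(x) = x^3 + 11·x^2 + 4·x + 12 in F_13[x], eliminating the leading term at each step:
  leading term 2·x^4: subtract (2·x)·f(x) = 2·x^4 + 9·x^3 + 8·x^2 + 11·x, leaving 5·x^3 + 11·x^2 + 3·x + 1 (coefficients mod 13)
  leading term 5·x^3: subtract (5)·f(x) = 5·x^3 + 3·x^2 + 7·x + 8, leaving 8·x^2 + 9·x + 6 (coefficients mod 13)
The degree is now < 3, so this is the remainder. Hence a · b ≡ 8·x^2 + 9·x + 6 in F_13[x]/(f).

Final answer: a · b ≡ 8·x^2 + 9·x + 6 (mod f(x))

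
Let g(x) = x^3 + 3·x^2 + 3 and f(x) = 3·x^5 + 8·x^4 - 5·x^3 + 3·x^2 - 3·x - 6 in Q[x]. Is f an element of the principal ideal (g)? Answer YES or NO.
In Q[x] the ideal (g) consists of all multiples of g, so f ∈ (g) iff g | f, i.e. iff the remainder of f on division by g is 0. Divide f by g (g is monic, so eliminate the leading term of the running remainder at each step):
  leading term 3·x^5: subtract (3·x^2)·g(x) = 3·x^5 + 9·x^4 + 9·x^2, leaving -x^4 - 5·x^3 - 6·x^2 - 3·x - 6
  leading term -x^4: subtract (-x)·g(x) = -x^4 - 3·x^3 - 3·x, leaving -2·x^3 - 6·x^2 - 6
  leading term -2·x^3: subtract (-2)·g(x) = -2·x^3 - 6·x^2 - 6, leaving 0
The remainder is 0, so f(x) = g(x) · h(x) with h(x) = 3·x^2 - x - 2. Hence g | f, i.e. f ∈ (g).

Final answer: YES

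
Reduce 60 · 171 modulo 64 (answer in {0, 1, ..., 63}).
Reduce the factors first: 171 ≡ 43 (mod 64), so 60 · 171 ≡ 60 · 43 (mod 64). 60 · 43 = 2580. Dividing by 64: 2580 = 40·64 + 20. So (60 · 171) mod 64 = 20.

Final answer: 20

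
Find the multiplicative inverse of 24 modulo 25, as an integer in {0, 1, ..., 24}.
Apply the extended Euclidean algorithm to (25, 24), tracking rows (r, s, t) with s·25 + t·24 = r. Each division r_prev = q·r_cur + r_new produces the new row as (previous row) − q·(current row):
  row A: (25, 1, 0)   [1·25 + 0·24 = 25]
  row B: (24, 0, 1)   [0·25 + 1·24 = 24]
  25 = 1·24 + 1   → row C = row A − 1·row B = (1, 1, −1)   [check: 1·25 − 1·24 = 1]
  24 = 24·1 + 0   → remainder 0, stop. gcd = 1 (last nonzero row C).
The gcd is 1, so 24 is invertible mod 25. The last nonzero row gives 1·25 − 1·24 = 1, so t = −1. So 24^(−1) ≡ −1 ≡ 24 (mod 25). Verify: 24 · 24 = 576 ≡ 1 (mod 25). ✓

Final answer: 24^(−1) ≡ 24 (mod 25)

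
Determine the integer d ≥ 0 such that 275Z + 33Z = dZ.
(275, 33) = (11); d = 11

In the PID Z, (a, b) is generated by gcd(a, b). Compute gcd(275, 33) with the extended Euclidean algorithm, tracking rows (r, s, t) with s·275 + t·33 = r:
  row A: (275, 1, 0)   [1·275 + 0·33 = 275]
  row B: (33, 0, 1)   [0·275 + 1·33 = 33]
  275 = 8·33 + 11   → row C = row A − 8·row B = (11, 1, −8)   [check: 1·275 − 8·33 = 11]
  33 = 3·11 + 0   → remainder 0, stop. gcd = 11 (last nonzero row C).
So gcd(275, 33) = 11, with Bézout identity 1·275 − 8·33 = 11. Containment (⊇): the Bézout identity exhibits 11 as an element of (275, 33), giving (11) ⊆ (275, 33). Containment (⊆): since 11 | 275 and 11 | 33 (275 = 11·25, 33 = 11·3), every Z-linear combination of 275 and 33 is divisible by 11, so (275, 33) ⊆ (11). Therefore (275, 33) = (11), d = 11.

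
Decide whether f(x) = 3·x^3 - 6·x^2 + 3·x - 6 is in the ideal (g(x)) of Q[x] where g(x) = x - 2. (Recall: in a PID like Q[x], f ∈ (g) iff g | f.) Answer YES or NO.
In Q[x] the ideal (g) consists of all multiples of g, so f ∈ (g) iff g | f, i.e. iff the remainder of f on division by g is 0. Divide f by g (g is monic, so eliminate the leading term of the running remainder at each step):
  leading term 3·x^3: subtract (3·x^2)·g(x) = 3·x^3 - 6·x^2, leaving 3·x - 6
  leading term 3·x: subtract (3)·g(x) = 3·x - 6, leaving 0
The remainder is 0, so f(x) = g(x) · h(x) with h(x) = 3·x^2 + 3. Hence g | f, i.e. f ∈ (g).

Final answer: YES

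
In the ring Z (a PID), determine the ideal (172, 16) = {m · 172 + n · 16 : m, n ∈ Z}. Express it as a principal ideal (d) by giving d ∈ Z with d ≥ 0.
(172, 16) = (4); d = 4

In the PID Z, (a, b) is generated by gcd(a, b). Compute gcd(172, 16) with the extended Euclidean algorithm, tracking rows (r, s, t) with s·172 + t·16 = r:
  row A: (172, 1, 0)   [1·172 + 0·16 = 172]
  row B: (16, 0, 1)   [0·172 + 1·16 = 16]
  172 = 10·16 + 12   → row C = row A − 10·row B = (12, 1, −10)   [check: 1·172 − 10·16 = 12]
  16 = 1·12 + 4   → row D = row B − 1·row C = (4, −1, 11)   [check: −1·172 + 11·16 = 4]
  12 = 3·4 + 0   → remainder 0, stop. gcd = 4 (last nonzero row D).
So gcd(172, 16) = 4, with Bézout identity −1·172 + 11·16 = 4. Containment (⊇): the Bézout identity exhibits 4 as an element of (172, 16), giving (4) ⊆ (172, 16). Containment (⊆): since 4 | 172 and 4 | 16 (172 = 4·43, 16 = 4·4), every Z-linear combination of 172 and 16 is divisible by 4, so (172, 16) ⊆ (4). Therefore (172, 16) = (4), d = 4.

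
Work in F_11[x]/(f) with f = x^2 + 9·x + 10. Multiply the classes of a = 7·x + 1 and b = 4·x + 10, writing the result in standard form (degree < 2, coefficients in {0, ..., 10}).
Multiply as integer polynomials: a · b = 28·x^2 + 74·x + 10. Reducing coefficients mod 11: a · b ≡ 6·x^2 + 8·x + 10. Now divide by f(x) = x^2 + 9·x + 10 in F_11[x], eliminating the leading term at each step:
  leading term 6·x^2: subtract (6)·f(x) = 6·x^2 + 10·x + 5, leaving 9·x + 5 (coefficients mod 11)
The degree is now < 2, so this is the remainder. Hence a · b ≡ 9·x + 5 in F_11[x]/(f).

Final answer: a · b ≡ 9·x + 5 (mod f(x))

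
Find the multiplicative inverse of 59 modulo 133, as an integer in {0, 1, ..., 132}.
Apply the extended Euclidean algorithm to (133, 59), tracking rows (r, s, t) with s·133 + t·59 = r. Each division r_prev = q·r_cur + r_new produces the new row as (previous row) − q·(current row):
  row A: (133, 1, 0)   [1·133 + 0·59 = 133]
  row B: (59, 0, 1)   [0·133 + 1·59 = 59]
  133 = 2·59 + 15   → row C = row A − 2·row B = (15, 1, −2)   [check: 1·133 − 2·59 = 15]
  59 = 3·15 + 14   → row D = row B − 3·row C = (14, −3, 7)   [check: −3·133 + 7·59 = 14]
  15 = 1·14 + 1   → row E = row C − 1·row D = (1, 4, −9)   [check: 4·133 − 9·59 = 1]
  14 = 14·1 + 0   → remainder 0, stop. gcd = 1 (last nonzero row E).
The gcd is 1, so 59 is invertible mod 133. The last nonzero row gives 4·133 − 9·59 = 1, so t = −9. So 59^(−1) ≡ −9 ≡ 124 (mod 133). Verify: 59 · 124 = 7316 ≡ 1 (mod 133). ✓

Final answer: 59^(−1) ≡ 124 (mod 133)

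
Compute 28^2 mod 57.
Use repeated squaring. Binary(2) = 10. Walk through the bits of the exponent 2 left-to-right: at each bit after the leading one, square the running value, then multiply by 28 if the bit is 1 (always reducing mod 57):
  bit 1 = 1 (leading): start with 28.
  bit 2 = 0: square 28^2 = 784 ≡ 43 (mod 57).
Final value: 28^2 ≡ 43 (mod 57).

Final answer: 43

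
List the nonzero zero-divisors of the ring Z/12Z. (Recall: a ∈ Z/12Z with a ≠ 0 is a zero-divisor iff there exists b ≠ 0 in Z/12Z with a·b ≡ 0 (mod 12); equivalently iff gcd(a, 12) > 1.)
An element a ∈ Z/12Z (with a ≠ 0) is a zero-divisor iff gcd(a, 12) > 1 (because a is a unit precisely when gcd(a, n) = 1, and in Z/nZ every nonzero, non-unit element is a zero-divisor). Scan a = 1, ..., 11 and keep those with gcd(a, 12) > 1:
  gcd(2, 12) = 2, gcd(3, 12) = 3, gcd(4, 12) = 4, gcd(6, 12) = 6, gcd(8, 12) = 4, gcd(9, 12) = 3, gcd(10, 12) = 2.
All other a ∈ {1, ..., 11} have gcd(a, 12) = 1 and are units. So the nonzero zero-divisors are exactly the 7 values of a appearing in this scan.

Final answer: nonzero zero-divisors of Z/12Z = {2, 3, 4, 6, 8, 9, 10}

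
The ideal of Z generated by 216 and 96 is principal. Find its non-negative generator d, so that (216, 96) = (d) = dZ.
In the PID Z, (a, b) is generated by gcd(a, b). Compute gcd(216, 96) with the extended Euclidean algorithm, tracking rows (r, s, t) with s·216 + t·96 = r:
  row A: (216, 1, 0)   [1·216 + 0·96 = 216]
  row B: (96, 0, 1)   [0·216 + 1·96 = 96]
  216 = 2·96 + 24   → row C = row A − 2·row B = (24, 1, −2)   [check: 1·216 − 2·96 = 24]
  96 = 4·24 + 0   → remainder 0, stop. gcd = 24 (last nonzero row C).
So gcd(216, 96) = 24, with Bézout identity 1·216 − 2·96 = 24. Containment (⊇): the Bézout identity exhibits 24 as an element of (216, 96), giving (24) ⊆ (216, 96). Containment (⊆): since 24 | 216 and 24 | 96 (216 = 24·9, 96 = 24·4), every Z-linear combination of 216 and 96 is divisible by 24, so (216, 96) ⊆ (24). Therefore (216, 96) = (24), d = 24.

Final answer: (216, 96) = (24); d = 24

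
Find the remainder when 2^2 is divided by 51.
Use repeated squaring. Binary(2) = 10. Walk through the bits of the exponent 2 left-to-right: at each bit after the leading one, square the running value, then multiply by 2 if the bit is 1 (always reducing mod 51):
  bit 1 = 1 (leading): start with 2.
  bit 2 = 0: square 2^2 = 4 (mod 51).
Final value: 2^2 ≡ 4 (mod 51).

Final answer: 4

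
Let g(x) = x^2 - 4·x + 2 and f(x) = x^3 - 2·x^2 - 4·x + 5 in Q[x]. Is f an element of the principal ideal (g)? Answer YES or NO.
In Q[x] the ideal (g) consists of all multiples of g, so f ∈ (g) iff g | f, i.e. iff the remainder of f on division by g is 0. Divide f by g (g is monic, so eliminate the leading term of the running remainder at each step):
  leading term x^3: subtract (x)·g(x) = x^3 - 4·x^2 + 2·x, leaving 2·x^2 - 6·x + 5
  leading term 2·x^2: subtract (2)·g(x) = 2·x^2 - 8·x + 4, leaving 2·x + 1
The remainder r(x) = 2·x + 1 ≠ 0 (and deg r < deg g), so g ∤ f, i.e. f ∉ (g).

Final answer: NO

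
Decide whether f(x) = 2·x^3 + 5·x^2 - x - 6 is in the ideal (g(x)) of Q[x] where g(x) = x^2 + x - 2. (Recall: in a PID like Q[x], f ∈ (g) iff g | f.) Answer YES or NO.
YES

In Q[x] the ideal (g) consists of all multiples of g, so f ∈ (g) iff g | f, i.e. iff the remainder of f on division by g is 0. Divide f by g (g is monic, so eliminate the leading term of the running remainder at each step):
  leading term 2·x^3: subtract (2·x)·g(x) = 2·x^3 + 2·x^2 - 4·x, leaving 3·x^2 + 3·x - 6
  leading term 3·x^2: subtract (3)·g(x) = 3·x^2 + 3·x - 6, leaving 0
The remainder is 0, so f(x) = g(x) · h(x) with h(x) = 2·x + 3. Hence g | f, i.e. f ∈ (g).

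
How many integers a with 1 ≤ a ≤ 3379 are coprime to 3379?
The number of a ∈ {1, ..., 3379} with gcd(a, 3379) = 1 is by definition Euler's totient φ(3379). φ is multiplicative, with φ(p^e) = p^e − p^(e−1). Factorise 3379 = 31 · 109. Then
  φ(3379) = (31 − 1) · (109 − 1) = 30 · 108 = 3240.
So there are 3240 such integers.

Final answer: 3240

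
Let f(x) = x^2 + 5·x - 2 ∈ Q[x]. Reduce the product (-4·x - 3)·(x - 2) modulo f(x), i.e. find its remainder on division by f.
First multiply in Q[x] without reducing: a · b = -4·x^2 + 5·x + 6. Now divide by f(x) = x^2 + 5·x - 2, eliminating the leading term at each step:
  leading term -4·x^2: subtract (-4)·f(x) = -4·x^2 - 20·x + 8, leaving 25·x - 2
The degree is now < 2, so this is the remainder. Hence a · b ≡ 25·x - 2 in Q[x]/(f).

Final answer: a · b ≡ 25·x - 2 (mod f(x))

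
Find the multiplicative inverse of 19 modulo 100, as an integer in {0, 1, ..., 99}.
19^(−1) ≡ 79 (mod 100)

Apply the extended Euclidean algorithm to (100, 19), tracking rows (r, s, t) with s·100 + t·19 = r. Each division r_prev = q·r_cur + r_new produces the new row as (previous row) − q·(current row):
  row A: (100, 1, 0)   [1·100 + 0·19 = 100]
  row B: (19, 0, 1)   [0·100 + 1·19 = 19]
  100 = 5·19 + 5   → row C = row A − 5·row B = (5, 1, −5)   [check: 1·100 − 5·19 = 5]
  19 = 3·5 + 4   → row D = row B − 3·row C = (4, −3, 16)   [check: −3·100 + 16·19 = 4]
  5 = 1·4 + 1   → row E = row C − 1·row D = (1, 4, −21)   [check: 4·100 − 21·19 = 1]
  4 = 4·1 + 0   → remainder 0, stop. gcd = 1 (last nonzero row E).
The gcd is 1, so 19 is invertible mod 100. The last nonzero row gives 4·100 − 21·19 = 1, so t = −21. So 19^(−1) ≡ −21 ≡ 79 (mod 100). Verify: 19 · 79 = 1501 ≡ 1 (mod 100). ✓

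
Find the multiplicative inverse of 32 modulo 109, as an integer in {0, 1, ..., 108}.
Apply the extended Euclidean algorithm to (109, 32), tracking rows (r, s, t) with s·109 + t·32 = r. Each division r_prev = q·r_cur + r_new produces the new row as (previous row) − q·(current row):
  row A: (109, 1, 0)   [1·109 + 0·32 = 109]
  row B: (32, 0, 1)   [0·109 + 1·32 = 32]
  109 = 3·32 + 13   → row C = row A − 3·row B = (13, 1, −3)   [check: 1·109 − 3·32 = 13]
  32 = 2·13 + 6   → row D = row B − 2·row C = (6, −2, 7)   [check: −2·109 + 7·32 = 6]
  13 = 2·6 + 1   → row E = row C − 2·row D = (1, 5, −17)   [check: 5·109 − 17·32 = 1]
  6 = 6·1 + 0   → remainder 0, stop. gcd = 1 (last nonzero row E).
The gcd is 1, so 32 is invertible mod 109. The last nonzero row gives 5·109 − 17·32 = 1, so t = −17. So 32^(−1) ≡ −17 ≡ 92 (mod 109). Verify: 32 · 92 = 2944 ≡ 1 (mod 109). ✓

Final answer: 32^(−1) ≡ 92 (mod 109)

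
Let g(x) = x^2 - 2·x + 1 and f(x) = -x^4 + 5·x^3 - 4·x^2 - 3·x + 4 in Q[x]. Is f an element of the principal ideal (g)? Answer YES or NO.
NO

In Q[x] the ideal (g) consists of all multiples of g, so f ∈ (g) iff g | f, i.e. iff the remainder of f on division by g is 0. Divide f by g (g is monic, so eliminate the leading term of the running remainder at each step):
  leading term -x^4: subtract (-x^2)·g(x) = -x^4 + 2·x^3 - x^2, leaving 3·x^3 - 3·x^2 - 3·x + 4
  leading term 3·x^3: subtract (3·x)·g(x) = 3·x^3 - 6·x^2 + 3·x, leaving 3·x^2 - 6·x + 4
  leading term 3·x^2: subtract (3)·g(x) = 3·x^2 - 6·x + 3, leaving 1
The remainder r(x) = 1 ≠ 0 (and deg r < deg g), so g ∤ f, i.e. f ∉ (g).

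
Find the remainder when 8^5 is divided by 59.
23

Use repeated squaring. Binary(5) = 101. Walk through the bits of the exponent 5 left-to-right: at each bit after the leading one, square the running value, then multiply by 8 if the bit is 1 (always reducing mod 59):
  bit 1 = 1 (leading): start with 8.
  bit 2 = 0: square 8^2 = 64 ≡ 5 (mod 59).
  bit 3 = 1: square 5^2 = 25; bit is 1, so multiply 25·8 = 200 ≡ 23 (mod 59).
Final value: 8^5 ≡ 23 (mod 59).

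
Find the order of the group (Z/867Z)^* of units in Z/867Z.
(Z/867Z)^* consists of the classes a with gcd(a, 867) = 1, so its order is φ(867). φ is multiplicative, with φ(p^e) = p^e − p^(e−1). Factorise 867 = 3 · 17^2. Then
  φ(867) = (3 − 1) · (17^2 − 17^1) = 2 · 272 = 544.
Thus |(Z/867Z)^*| = 544.

Final answer: |(Z/867Z)^*| = 544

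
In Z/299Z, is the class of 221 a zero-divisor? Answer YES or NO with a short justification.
gcd(221, 299) = 13 > 1, so 221 is not a unit in Z/299Z. In Z/nZ every nonzero non-unit is a zero-divisor: explicitly, take b = 299/gcd = 23 ≠ 0 (mod 299); then 221·23 = 5083 = 17·299, i.e. 221·23 ≡ 0 (mod 299). So 221 is a zero-divisor.

Final answer: YES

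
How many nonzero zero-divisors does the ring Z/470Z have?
In Z/470Z each nonzero element is either a unit (gcd with 470 is 1) or a zero-divisor (gcd > 1). The number of units is φ(470): factorise 470 = 2 · 5 · 47, so φ(470) = (2 − 1) · (5 − 1) · (47 − 1) = 1 · 4 · 46 = 184. The nonzero elements number 470 − 1 = 469. Hence the nonzero zero-divisors number 469 − 184 = 285.

Final answer: Z/470Z has 285 nonzero zero-divisors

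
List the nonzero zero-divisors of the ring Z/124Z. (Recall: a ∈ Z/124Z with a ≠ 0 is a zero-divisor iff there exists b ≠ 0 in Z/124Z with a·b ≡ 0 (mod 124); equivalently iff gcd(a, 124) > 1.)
nonzero zero-divisors of Z/124Z = {2, 4, 6, 8, 10, 12, 14, 16, 18, 20, 22, 24, 26, 28, 30, 31, 32, 34, 36, 38, 40, 42, 44, 46, 48, 50, 52, 54, 56, 58, 60, 62, 64, 66, 68, 70, 72, 74, 76, 78, 80, 82, 84, 86, 88, 90, 92, 93, 94, 96, 98, 100, 102, 104, 106, 108, 110, 112, 114, 116, 118, 120, 122}

An element a ∈ Z/124Z (with a ≠ 0) is a zero-divisor iff gcd(a, 124) > 1 (because a is a unit precisely when gcd(a, n) = 1, and in Z/nZ every nonzero, non-unit element is a zero-divisor). Scan a = 1, ..., 123 and keep those with gcd(a, 124) > 1:
  gcd(2, 124) = 2, gcd(4, 124) = 4, gcd(6, 124) = 2, gcd(8, 124) = 4, gcd(10, 124) = 2, gcd(12, 124) = 4, gcd(14, 124) = 2, gcd(16, 124) = 4, gcd(18, 124) = 2, gcd(20, 124) = 4, gcd(22, 124) = 2, gcd(24, 124) = 4, gcd(26, 124) = 2, gcd(28, 124) = 4, gcd(30, 124) = 2, gcd(31, 124) = 31, gcd(32, 124) = 4, gcd(34, 124) = 2, gcd(36, 124) = 4, gcd(38, 124) = 2, gcd(40, 124) = 4, gcd(42, 124) = 2, gcd(44, 124) = 4, gcd(46, 124) = 2, gcd(48, 124) = 4, gcd(50, 124) = 2, gcd(52, 124) = 4, gcd(54, 124) = 2, gcd(56, 124) = 4, gcd(58, 124) = 2, gcd(60, 124) = 4, gcd(62, 124) = 62, gcd(64, 124) = 4, gcd(66, 124) = 2, gcd(68, 124) = 4, gcd(70, 124) = 2, gcd(72, 124) = 4, gcd(74, 124) = 2, gcd(76, 124) = 4, gcd(78, 124) = 2, gcd(80, 124) = 4, gcd(82, 124) = 2, gcd(84, 124) = 4, gcd(86, 124) = 2, gcd(88, 124) = 4, gcd(90, 124) = 2, gcd(92, 124) = 4, gcd(93, 124) = 31, gcd(94, 124) = 2, gcd(96, 124) = 4, gcd(98, 124) = 2, gcd(100, 124) = 4, gcd(102, 124) = 2, gcd(104, 124) = 4, gcd(106, 124) = 2, gcd(108, 124) = 4, gcd(110, 124) = 2, gcd(112, 124) = 4, gcd(114, 124) = 2, gcd(116, 124) = 4, gcd(118, 124) = 2, gcd(120, 124) = 4, gcd(122, 124) = 2.
All other a ∈ {1, ..., 123} have gcd(a, 124) = 1 and are units. So the nonzero zero-divisors are exactly the 63 values of a appearing in this scan.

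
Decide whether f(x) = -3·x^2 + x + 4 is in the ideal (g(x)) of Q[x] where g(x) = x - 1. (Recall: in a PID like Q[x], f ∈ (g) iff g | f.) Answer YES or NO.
NO

In Q[x] the ideal (g) consists of all multiples of g, so f ∈ (g) iff g | f, i.e. iff the remainder of f on division by g is 0. Divide f by g (g is monic, so eliminate the leading term of the running remainder at each step):
  leading term -3·x^2: subtract (-3·x)·g(x) = -3·x^2 + 3·x, leaving 4 - 2·x
  leading term -2·x: subtract (-2)·g(x) = 2 - 2·x, leaving 2
The remainder r(x) = 2 ≠ 0 (and deg r < deg g), so g ∤ f, i.e. f ∉ (g).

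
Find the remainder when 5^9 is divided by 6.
5

Use repeated squaring. Binary(9) = 1001. Walk through the bits of the exponent 9 left-to-right: at each bit after the leading one, square the running value, then multiply by 5 if the bit is 1 (always reducing mod 6):
  bit 1 = 1 (leading): start with 5.
  bit 2 = 0: square 5^2 = 25 ≡ 1 (mod 6).
  bit 3 = 0: square 1^2 = 1 (mod 6).
  bit 4 = 1: square 1^2 = 1; bit is 1, so multiply 1·5 = 5 (mod 6).
Final value: 5^9 ≡ 5 (mod 6).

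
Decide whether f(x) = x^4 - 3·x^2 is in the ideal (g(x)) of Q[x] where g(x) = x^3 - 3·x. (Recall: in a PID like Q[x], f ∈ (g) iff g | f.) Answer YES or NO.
In Q[x] the ideal (g) consists of all multiples of g, so f ∈ (g) iff g | f, i.e. iff the remainder of f on division by g is 0. Divide f by g (g is monic, so eliminate the leading term of the running remainder at each step):
  leading term x^4: subtract (x)·g(x) = x^4 - 3·x^2, leaving 0
The remainder is 0, so f(x) = g(x) · h(x) with h(x) = x. Hence g | f, i.e. f ∈ (g).

Final answer: YES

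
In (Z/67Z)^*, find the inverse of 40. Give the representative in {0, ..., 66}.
Apply the extended Euclidean algorithm to (67, 40), tracking rows (r, s, t) with s·67 + t·40 = r. Each division r_prev = q·r_cur + r_new produces the new row as (previous row) − q·(current row):
  row A: (67, 1, 0)   [1·67 + 0·40 = 67]
  row B: (40, 0, 1)   [0·67 + 1·40 = 40]
  67 = 1·40 + 27   → row C = row A − 1·row B = (27, 1, −1)   [check: 1·67 − 1·40 = 27]
  40 = 1·27 + 13   → row D = row B − 1·row C = (13, −1, 2)   [check: −1·67 + 2·40 = 13]
  27 = 2·13 + 1   → row E = row C − 2·row D = (1, 3, −5)   [check: 3·67 − 5·40 = 1]
  13 = 13·1 + 0   → remainder 0, stop. gcd = 1 (last nonzero row E).
The gcd is 1, so 40 is invertible mod 67. The last nonzero row gives 3·67 − 5·40 = 1, so t = −5. So 40^(−1) ≡ −5 ≡ 62 (mod 67). Verify: 40 · 62 = 2480 ≡ 1 (mod 67). ✓

Final answer: 40^(−1) ≡ 62 (mod 67)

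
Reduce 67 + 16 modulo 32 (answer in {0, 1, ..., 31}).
Reduce the summands first: 67 ≡ 3 (mod 32), so 67 + 16 ≡ 3 + 16 (mod 32). 3 + 16 = 19; 19 = 0·32 + 19, so (67 + 16) mod 32 = 19.

Final answer: 19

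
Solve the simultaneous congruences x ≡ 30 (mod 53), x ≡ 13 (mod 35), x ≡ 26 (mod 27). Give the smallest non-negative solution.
x ≡ 44603 (mod 50085); the representative in [0, 50085) is 44603

The moduli 53, 35, 27 are pairwise coprime, so by the CRT there is a unique solution mod 53·35·27 = 50085.
Solve by successive substitution. Start with x ≡ 30 (mod 53).
  Combine with x ≡ 13 (mod 35): write x = 30 + 53·t and require 30 + 53·t ≡ 13 (mod 35), i.e. 53·t ≡ 13 − 30 ≡ 18 (mod 35). Since 53^(−1) ≡ 2 (mod 35) (53 ≡ 18 (mod 35)), t ≡ 2·18 ≡ 1 (mod 35). So x ≡ 30 + 53·1 = 83 (mod 1855).
  Combine with x ≡ 26 (mod 27): write x = 83 + 1855·t and require 83 + 1855·t ≡ 26 (mod 27), i.e. 1855·t ≡ 26 − 83 ≡ 24 (mod 27). Since 1855^(−1) ≡ 10 (mod 27) (1855 ≡ 19 (mod 27)), t ≡ 10·24 ≡ 24 (mod 27). So x ≡ 83 + 1855·24 = 44603 (mod 50085).
Unique solution in [0, 50085): x = 44603.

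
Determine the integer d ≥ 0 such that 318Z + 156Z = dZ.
(318, 156) = (6); d = 6

In the PID Z, (a, b) is generated by gcd(a, b). Compute gcd(318, 156) with the extended Euclidean algorithm, tracking rows (r, s, t) with s·318 + t·156 = r:
  row A: (318, 1, 0)   [1·318 + 0·156 = 318]
  row B: (156, 0, 1)   [0·318 + 1·156 = 156]
  318 = 2·156 + 6   → row C = row A − 2·row B = (6, 1, −2)   [check: 1·318 − 2·156 = 6]
  156 = 26·6 + 0   → remainder 0, stop. gcd = 6 (last nonzero row C).
So gcd(318, 156) = 6, with Bézout identity 1·318 − 2·156 = 6. Containment (⊇): the Bézout identity exhibits 6 as an element of (318, 156), giving (6) ⊆ (318, 156). Containment (⊆): since 6 | 318 and 6 | 156 (318 = 6·53, 156 = 6·26), every Z-linear combination of 318 and 156 is divisible by 6, so (318, 156) ⊆ (6). Therefore (318, 156) = (6), d = 6.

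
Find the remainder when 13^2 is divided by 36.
Use repeated squaring. Binary(2) = 10. Walk through the bits of the exponent 2 left-to-right: at each bit after the leading one, square the running value, then multiply by 13 if the bit is 1 (always reducing mod 36):
  bit 1 = 1 (leading): start with 13.
  bit 2 = 0: square 13^2 = 169 ≡ 25 (mod 36).
Final value: 13^2 ≡ 25 (mod 36).

Final answer: 25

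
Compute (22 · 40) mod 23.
Reduce the factors first: 40 ≡ 17 (mod 23), so 22 · 40 ≡ 22 · 17 (mod 23). 22 · 17 = 374. Dividing by 23: 374 = 16·23 + 6. So (22 · 40) mod 23 = 6.

Final answer: 6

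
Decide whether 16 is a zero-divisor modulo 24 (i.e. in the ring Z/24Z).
gcd(16, 24) = 8 > 1, so 16 is not a unit in Z/24Z. In Z/nZ every nonzero non-unit is a zero-divisor: explicitly, take b = 24/gcd = 3 ≠ 0 (mod 24); then 16·3 = 48 = 2·24, i.e. 16·3 ≡ 0 (mod 24). So 16 is a zero-divisor.

Final answer: YES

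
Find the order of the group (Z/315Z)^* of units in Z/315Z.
(Z/315Z)^* consists of the classes a with gcd(a, 315) = 1, so its order is φ(315). φ is multiplicative, with φ(p^e) = p^e − p^(e−1). Factorise 315 = 3^2 · 5 · 7. Then
  φ(315) = (3^2 − 3^1) · (5 − 1) · (7 − 1) = 6 · 4 · 6 = 144.
Thus |(Z/315Z)^*| = 144.

Final answer: |(Z/315Z)^*| = 144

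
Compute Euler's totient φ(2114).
φ is multiplicative, with φ(p^e) = p^e − p^(e−1). Factorise 2114 = 2 · 7 · 151. Then
  φ(2114) = (2 − 1) · (7 − 1) · (151 − 1) = 1 · 6 · 150 = 900.

Final answer: φ(2114) = 900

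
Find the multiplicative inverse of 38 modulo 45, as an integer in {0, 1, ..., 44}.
38^(−1) ≡ 32 (mod 45)

Apply the extended Euclidean algorithm to (45, 38), tracking rows (r, s, t) with s·45 + t·38 = r. Each division r_prev = q·r_cur + r_new produces the new row as (previous row) − q·(current row):
  row A: (45, 1, 0)   [1·45 + 0·38 = 45]
  row B: (38, 0, 1)   [0·45 + 1·38 = 38]
  45 = 1·38 + 7   → row C = row A − 1·row B = (7, 1, −1)   [check: 1·45 − 1·38 = 7]
  38 = 5·7 + 3   → row D = row B − 5·row C = (3, −5, 6)   [check: −5·45 + 6·38 = 3]
  7 = 2·3 + 1   → row E = row C − 2·row D = (1, 11, −13)   [check: 11·45 − 13·38 = 1]
  3 = 3·1 + 0   → remainder 0, stop. gcd = 1 (last nonzero row E).
The gcd is 1, so 38 is invertible mod 45. The last nonzero row gives 11·45 − 13·38 = 1, so t = −13. So 38^(−1) ≡ −13 ≡ 32 (mod 45). Verify: 38 · 32 = 1216 ≡ 1 (mod 45). ✓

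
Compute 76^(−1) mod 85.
76^(−1) ≡ 66 (mod 85)

Apply the extended Euclidean algorithm to (85, 76), tracking rows (r, s, t) with s·85 + t·76 = r. Each division r_prev = q·r_cur + r_new produces the new row as (previous row) − q·(current row):
  row A: (85, 1, 0)   [1·85 + 0·76 = 85]
  row B: (76, 0, 1)   [0·85 + 1·76 = 76]
  85 = 1·76 + 9   → row C = row A − 1·row B = (9, 1, −1)   [check: 1·85 − 1·76 = 9]
  76 = 8·9 + 4   → row D = row B − 8·row C = (4, −8, 9)   [check: −8·85 + 9·76 = 4]
  9 = 2·4 + 1   → row E = row C − 2·row D = (1, 17, −19)   [check: 17·85 − 19·76 = 1]
  4 = 4·1 + 0   → remainder 0, stop. gcd = 1 (last nonzero row E).
The gcd is 1, so 76 is invertible mod 85. The last nonzero row gives 17·85 − 19·76 = 1, so t = −19. So 76^(−1) ≡ −19 ≡ 66 (mod 85). Verify: 76 · 66 = 5016 ≡ 1 (mod 85). ✓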